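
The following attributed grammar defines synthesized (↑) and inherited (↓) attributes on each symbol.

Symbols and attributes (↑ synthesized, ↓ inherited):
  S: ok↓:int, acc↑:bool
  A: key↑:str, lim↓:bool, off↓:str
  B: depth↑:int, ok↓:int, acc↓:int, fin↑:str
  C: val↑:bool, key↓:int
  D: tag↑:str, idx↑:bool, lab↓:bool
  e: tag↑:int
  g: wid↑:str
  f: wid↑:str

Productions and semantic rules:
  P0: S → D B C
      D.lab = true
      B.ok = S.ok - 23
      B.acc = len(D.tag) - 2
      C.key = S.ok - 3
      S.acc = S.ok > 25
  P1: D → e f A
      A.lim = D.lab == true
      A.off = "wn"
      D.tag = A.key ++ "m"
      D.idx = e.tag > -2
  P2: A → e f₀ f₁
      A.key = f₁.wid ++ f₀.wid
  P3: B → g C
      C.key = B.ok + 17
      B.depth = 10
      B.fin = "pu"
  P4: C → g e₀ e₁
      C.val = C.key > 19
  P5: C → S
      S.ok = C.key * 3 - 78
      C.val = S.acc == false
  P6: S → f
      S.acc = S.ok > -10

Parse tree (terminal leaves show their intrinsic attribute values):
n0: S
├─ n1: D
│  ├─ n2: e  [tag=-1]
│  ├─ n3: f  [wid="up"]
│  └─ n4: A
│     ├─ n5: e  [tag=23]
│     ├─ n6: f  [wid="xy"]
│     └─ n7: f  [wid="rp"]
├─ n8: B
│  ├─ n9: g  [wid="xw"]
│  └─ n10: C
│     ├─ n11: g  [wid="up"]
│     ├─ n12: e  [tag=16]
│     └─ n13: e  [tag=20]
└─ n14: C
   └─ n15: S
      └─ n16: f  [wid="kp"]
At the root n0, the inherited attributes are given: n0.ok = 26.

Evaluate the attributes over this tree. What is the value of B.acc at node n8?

3

1. n0.ok = 26  [given at root]
2. n1.lab = true  [true]
3. n2.tag = -1  [terminal]
4. n3.wid = "up"  [terminal]
5. n4.lim = true  [D.lab == true]
6. n4.off = "wn"  ["wn"]
7. n5.tag = 23  [terminal]
8. n6.wid = "xy"  [terminal]
9. n7.wid = "rp"  [terminal]
10. n4.key = "rpxy"  [f₁.wid ++ f₀.wid]
11. n1.tag = "rpxym"  [A.key ++ "m"]
12. n1.idx = true  [e.tag > -2]
13. n8.ok = 3  [S.ok - 23]
14. n8.acc = 3  [len(D.tag) - 2]
15. n9.wid = "xw"  [terminal]
16. n10.key = 20  [B.ok + 17]
17. n11.wid = "up"  [terminal]
18. n12.tag = 16  [terminal]
19. n13.tag = 20  [terminal]
20. n10.val = true  [C.key > 19]
21. n8.depth = 10  [10]
22. n8.fin = "pu"  ["pu"]
23. n14.key = 23  [S.ok - 3]
24. n15.ok = -9  [C.key * 3 - 78]
25. n16.wid = "kp"  [terminal]
26. n15.acc = true  [S.ok > -10]
27. n14.val = false  [S.acc == false]
28. n0.acc = true  [S.ok > 25]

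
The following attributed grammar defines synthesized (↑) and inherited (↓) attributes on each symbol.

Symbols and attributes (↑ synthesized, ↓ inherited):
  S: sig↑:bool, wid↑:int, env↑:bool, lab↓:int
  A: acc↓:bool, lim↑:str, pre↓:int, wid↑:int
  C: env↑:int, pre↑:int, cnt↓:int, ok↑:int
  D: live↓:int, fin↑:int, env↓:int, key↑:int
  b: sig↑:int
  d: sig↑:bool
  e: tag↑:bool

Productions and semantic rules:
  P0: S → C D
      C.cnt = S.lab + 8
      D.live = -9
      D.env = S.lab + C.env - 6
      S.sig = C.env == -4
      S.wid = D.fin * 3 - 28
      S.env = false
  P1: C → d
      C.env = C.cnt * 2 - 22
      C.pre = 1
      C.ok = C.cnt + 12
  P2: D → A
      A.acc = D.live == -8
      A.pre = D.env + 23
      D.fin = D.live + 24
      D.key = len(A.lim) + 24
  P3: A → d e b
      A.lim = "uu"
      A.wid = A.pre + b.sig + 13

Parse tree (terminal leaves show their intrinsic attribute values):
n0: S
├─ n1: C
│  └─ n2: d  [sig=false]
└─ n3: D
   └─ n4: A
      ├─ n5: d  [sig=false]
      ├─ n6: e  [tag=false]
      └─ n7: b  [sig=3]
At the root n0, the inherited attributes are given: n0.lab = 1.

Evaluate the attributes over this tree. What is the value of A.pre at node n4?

14

1. n0.lab = 1  [given at root]
2. n1.cnt = 9  [S.lab + 8]
3. n2.sig = false  [terminal]
4. n1.env = -4  [C.cnt * 2 - 22]
5. n1.pre = 1  [1]
6. n1.ok = 21  [C.cnt + 12]
7. n3.live = -9  [-9]
8. n3.env = -9  [S.lab + C.env - 6]
9. n4.acc = false  [D.live == -8]
10. n4.pre = 14  [D.env + 23]
11. n5.sig = false  [terminal]
12. n6.tag = false  [terminal]
13. n7.sig = 3  [terminal]
14. n4.lim = "uu"  ["uu"]
15. n4.wid = 30  [A.pre + b.sig + 13]
16. n3.fin = 15  [D.live + 24]
17. n3.key = 26  [len(A.lim) + 24]
18. n0.sig = true  [C.env == -4]
19. n0.wid = 17  [D.fin * 3 - 28]
20. n0.env = false  [false]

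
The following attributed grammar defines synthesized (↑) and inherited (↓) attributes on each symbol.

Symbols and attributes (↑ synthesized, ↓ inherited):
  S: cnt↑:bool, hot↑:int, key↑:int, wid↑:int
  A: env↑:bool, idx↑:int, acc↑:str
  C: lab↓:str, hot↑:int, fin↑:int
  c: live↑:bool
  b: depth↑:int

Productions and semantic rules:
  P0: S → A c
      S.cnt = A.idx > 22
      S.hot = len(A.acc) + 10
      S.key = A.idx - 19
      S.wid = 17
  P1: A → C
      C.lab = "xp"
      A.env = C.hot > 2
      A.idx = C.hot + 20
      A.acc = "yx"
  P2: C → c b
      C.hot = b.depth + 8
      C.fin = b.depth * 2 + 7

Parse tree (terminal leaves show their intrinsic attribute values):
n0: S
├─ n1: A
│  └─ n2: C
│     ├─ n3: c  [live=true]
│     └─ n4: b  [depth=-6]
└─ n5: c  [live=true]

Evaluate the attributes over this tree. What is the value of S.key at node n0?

1. n2.lab = "xp"  ["xp"]
2. n3.live = true  [terminal]
3. n4.depth = -6  [terminal]
4. n2.hot = 2  [b.depth + 8]
5. n2.fin = -5  [b.depth * 2 + 7]
6. n1.env = false  [C.hot > 2]
7. n1.idx = 22  [C.hot + 20]
8. n1.acc = "yx"  ["yx"]
9. n5.live = true  [terminal]
10. n0.cnt = false  [A.idx > 22]
11. n0.hot = 12  [len(A.acc) + 10]
12. n0.key = 3  [A.idx - 19]
13. n0.wid = 17  [17]

3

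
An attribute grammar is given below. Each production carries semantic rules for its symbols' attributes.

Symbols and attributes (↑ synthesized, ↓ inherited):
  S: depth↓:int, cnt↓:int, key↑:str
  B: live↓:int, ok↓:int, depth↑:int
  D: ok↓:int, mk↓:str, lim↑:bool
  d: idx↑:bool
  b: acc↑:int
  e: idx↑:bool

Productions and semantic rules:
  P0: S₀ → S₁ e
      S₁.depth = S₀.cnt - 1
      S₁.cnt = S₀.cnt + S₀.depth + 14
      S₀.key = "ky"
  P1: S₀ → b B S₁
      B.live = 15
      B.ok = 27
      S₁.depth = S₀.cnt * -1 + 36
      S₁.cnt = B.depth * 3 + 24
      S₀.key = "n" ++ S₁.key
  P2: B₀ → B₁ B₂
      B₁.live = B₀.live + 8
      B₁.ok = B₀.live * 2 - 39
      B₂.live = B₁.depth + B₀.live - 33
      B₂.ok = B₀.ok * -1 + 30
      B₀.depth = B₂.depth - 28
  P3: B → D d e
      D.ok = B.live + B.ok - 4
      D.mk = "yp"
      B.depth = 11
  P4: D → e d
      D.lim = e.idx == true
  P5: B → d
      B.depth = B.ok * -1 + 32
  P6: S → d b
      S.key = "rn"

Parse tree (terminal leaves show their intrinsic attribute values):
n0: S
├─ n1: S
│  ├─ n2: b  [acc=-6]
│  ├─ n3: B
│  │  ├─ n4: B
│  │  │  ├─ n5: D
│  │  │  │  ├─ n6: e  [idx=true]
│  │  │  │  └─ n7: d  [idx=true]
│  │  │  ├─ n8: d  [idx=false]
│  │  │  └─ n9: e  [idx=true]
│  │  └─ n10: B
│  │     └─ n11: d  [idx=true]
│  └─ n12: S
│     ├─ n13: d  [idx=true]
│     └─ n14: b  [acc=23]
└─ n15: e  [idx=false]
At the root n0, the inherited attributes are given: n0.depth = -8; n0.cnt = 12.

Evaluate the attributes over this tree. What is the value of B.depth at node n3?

1. n0.depth = -8  [given at root]
2. n0.cnt = 12  [given at root]
3. n1.depth = 11  [S₀.cnt - 1]
4. n1.cnt = 18  [S₀.cnt + S₀.depth + 14]
5. n2.acc = -6  [terminal]
6. n3.live = 15  [15]
7. n3.ok = 27  [27]
8. n4.live = 23  [B₀.live + 8]
9. n4.ok = -9  [B₀.live * 2 - 39]
10. n5.ok = 10  [B.live + B.ok - 4]
11. n5.mk = "yp"  ["yp"]
12. n6.idx = true  [terminal]
13. n7.idx = true  [terminal]
14. n5.lim = true  [e.idx == true]
15. n8.idx = false  [terminal]
16. n9.idx = true  [terminal]
17. n4.depth = 11  [11]
18. n10.live = -7  [B₁.depth + B₀.live - 33]
19. n10.ok = 3  [B₀.ok * -1 + 30]
20. n11.idx = true  [terminal]
21. n10.depth = 29  [B.ok * -1 + 32]
22. n3.depth = 1  [B₂.depth - 28]
23. n12.depth = 18  [S₀.cnt * -1 + 36]
24. n12.cnt = 27  [B.depth * 3 + 24]
25. n13.idx = true  [terminal]
26. n14.acc = 23  [terminal]
27. n12.key = "rn"  ["rn"]
28. n1.key = "nrn"  ["n" ++ S₁.key]
29. n15.idx = false  [terminal]
30. n0.key = "ky"  ["ky"]

1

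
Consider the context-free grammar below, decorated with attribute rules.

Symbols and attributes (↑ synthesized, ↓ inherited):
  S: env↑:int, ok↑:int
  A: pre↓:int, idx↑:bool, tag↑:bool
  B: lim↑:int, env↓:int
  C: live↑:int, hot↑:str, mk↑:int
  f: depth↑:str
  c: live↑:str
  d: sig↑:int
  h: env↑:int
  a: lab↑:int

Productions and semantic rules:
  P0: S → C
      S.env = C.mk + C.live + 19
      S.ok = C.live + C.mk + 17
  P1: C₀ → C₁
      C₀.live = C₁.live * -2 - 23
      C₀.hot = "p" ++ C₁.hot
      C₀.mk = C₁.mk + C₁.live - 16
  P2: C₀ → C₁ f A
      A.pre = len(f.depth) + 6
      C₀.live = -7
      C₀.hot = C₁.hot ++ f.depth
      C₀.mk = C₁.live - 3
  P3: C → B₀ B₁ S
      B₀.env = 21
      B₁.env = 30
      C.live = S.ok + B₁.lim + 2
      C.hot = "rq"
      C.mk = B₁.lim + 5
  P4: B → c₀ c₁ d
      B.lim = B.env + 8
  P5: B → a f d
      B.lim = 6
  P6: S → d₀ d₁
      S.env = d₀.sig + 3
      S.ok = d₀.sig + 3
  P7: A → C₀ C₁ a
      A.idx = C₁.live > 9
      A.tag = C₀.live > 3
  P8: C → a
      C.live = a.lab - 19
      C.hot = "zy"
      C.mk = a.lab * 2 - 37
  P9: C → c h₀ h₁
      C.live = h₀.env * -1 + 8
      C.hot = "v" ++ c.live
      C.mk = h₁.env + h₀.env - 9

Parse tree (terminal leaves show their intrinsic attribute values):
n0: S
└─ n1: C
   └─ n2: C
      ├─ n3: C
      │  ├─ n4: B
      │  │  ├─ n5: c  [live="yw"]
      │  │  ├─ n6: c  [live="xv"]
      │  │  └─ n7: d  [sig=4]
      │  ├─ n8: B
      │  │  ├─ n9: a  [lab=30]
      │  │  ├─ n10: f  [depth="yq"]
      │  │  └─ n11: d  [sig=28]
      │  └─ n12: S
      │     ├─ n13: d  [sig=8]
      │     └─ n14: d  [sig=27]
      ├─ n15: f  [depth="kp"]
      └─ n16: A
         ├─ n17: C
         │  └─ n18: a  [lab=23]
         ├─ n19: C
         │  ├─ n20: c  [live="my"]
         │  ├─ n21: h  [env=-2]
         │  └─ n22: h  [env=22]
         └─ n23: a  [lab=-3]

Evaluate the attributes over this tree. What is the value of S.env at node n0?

1. n4.env = 21  [21]
2. n5.live = "yw"  [terminal]
3. n6.live = "xv"  [terminal]
4. n7.sig = 4  [terminal]
5. n4.lim = 29  [B.env + 8]
6. n8.env = 30  [30]
7. n9.lab = 30  [terminal]
8. n10.depth = "yq"  [terminal]
9. n11.sig = 28  [terminal]
10. n8.lim = 6  [6]
11. n13.sig = 8  [terminal]
12. n14.sig = 27  [terminal]
13. n12.env = 11  [d₀.sig + 3]
14. n12.ok = 11  [d₀.sig + 3]
15. n3.live = 19  [S.ok + B₁.lim + 2]
16. n3.hot = "rq"  ["rq"]
17. n3.mk = 11  [B₁.lim + 5]
18. n15.depth = "kp"  [terminal]
19. n16.pre = 8  [len(f.depth) + 6]
20. n18.lab = 23  [terminal]
21. n17.live = 4  [a.lab - 19]
22. n17.hot = "zy"  ["zy"]
23. n17.mk = 9  [a.lab * 2 - 37]
24. n20.live = "my"  [terminal]
25. n21.env = -2  [terminal]
26. n22.env = 22  [terminal]
27. n19.live = 10  [h₀.env * -1 + 8]
28. n19.hot = "vmy"  ["v" ++ c.live]
29. n19.mk = 11  [h₁.env + h₀.env - 9]
30. n23.lab = -3  [terminal]
31. n16.idx = true  [C₁.live > 9]
32. n16.tag = true  [C₀.live > 3]
33. n2.live = -7  [-7]
34. n2.hot = "rqkp"  [C₁.hot ++ f.depth]
35. n2.mk = 16  [C₁.live - 3]
36. n1.live = -9  [C₁.live * -2 - 23]
37. n1.hot = "prqkp"  ["p" ++ C₁.hot]
38. n1.mk = -7  [C₁.mk + C₁.live - 16]
39. n0.env = 3  [C.mk + C.live + 19]
40. n0.ok = 1  [C.live + C.mk + 17]

3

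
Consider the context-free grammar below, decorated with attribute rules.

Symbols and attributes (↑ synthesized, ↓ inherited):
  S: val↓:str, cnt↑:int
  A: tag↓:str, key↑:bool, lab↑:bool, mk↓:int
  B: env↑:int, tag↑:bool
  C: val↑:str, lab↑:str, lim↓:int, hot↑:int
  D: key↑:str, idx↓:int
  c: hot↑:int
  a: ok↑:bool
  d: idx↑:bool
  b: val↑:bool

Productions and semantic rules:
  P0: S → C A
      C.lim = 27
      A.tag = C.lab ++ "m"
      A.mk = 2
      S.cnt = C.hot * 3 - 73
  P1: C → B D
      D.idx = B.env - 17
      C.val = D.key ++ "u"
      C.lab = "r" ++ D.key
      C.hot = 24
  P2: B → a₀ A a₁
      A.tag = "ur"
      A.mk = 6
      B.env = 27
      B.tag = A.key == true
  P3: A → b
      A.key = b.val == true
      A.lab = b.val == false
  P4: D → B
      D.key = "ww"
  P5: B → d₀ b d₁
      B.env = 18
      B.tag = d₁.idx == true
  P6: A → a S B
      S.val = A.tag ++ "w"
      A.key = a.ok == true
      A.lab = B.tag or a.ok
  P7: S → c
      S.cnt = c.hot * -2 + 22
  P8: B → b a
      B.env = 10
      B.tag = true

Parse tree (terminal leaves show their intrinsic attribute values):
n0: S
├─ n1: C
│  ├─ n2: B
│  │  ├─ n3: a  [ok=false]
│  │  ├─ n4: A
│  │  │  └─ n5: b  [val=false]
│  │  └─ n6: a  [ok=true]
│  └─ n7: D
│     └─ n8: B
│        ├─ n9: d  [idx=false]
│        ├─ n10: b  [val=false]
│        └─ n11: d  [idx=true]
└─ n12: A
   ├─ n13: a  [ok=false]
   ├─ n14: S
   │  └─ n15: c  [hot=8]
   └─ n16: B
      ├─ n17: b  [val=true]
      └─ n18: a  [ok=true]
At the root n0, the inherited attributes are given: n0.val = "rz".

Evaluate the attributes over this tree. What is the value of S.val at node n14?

1. n0.val = "rz"  [given at root]
2. n1.lim = 27  [27]
3. n3.ok = false  [terminal]
4. n4.tag = "ur"  ["ur"]
5. n4.mk = 6  [6]
6. n5.val = false  [terminal]
7. n4.key = false  [b.val == true]
8. n4.lab = true  [b.val == false]
9. n6.ok = true  [terminal]
10. n2.env = 27  [27]
11. n2.tag = false  [A.key == true]
12. n7.idx = 10  [B.env - 17]
13. n9.idx = false  [terminal]
14. n10.val = false  [terminal]
15. n11.idx = true  [terminal]
16. n8.env = 18  [18]
17. n8.tag = true  [d₁.idx == true]
18. n7.key = "ww"  ["ww"]
19. n1.val = "wwu"  [D.key ++ "u"]
20. n1.lab = "rww"  ["r" ++ D.key]
21. n1.hot = 24  [24]
22. n12.tag = "rwwm"  [C.lab ++ "m"]
23. n12.mk = 2  [2]
24. n13.ok = false  [terminal]
25. n14.val = "rwwmw"  [A.tag ++ "w"]
26. n15.hot = 8  [terminal]
27. n14.cnt = 6  [c.hot * -2 + 22]
28. n17.val = true  [terminal]
29. n18.ok = true  [terminal]
30. n16.env = 10  [10]
31. n16.tag = true  [true]
32. n12.key = false  [a.ok == true]
33. n12.lab = true  [B.tag or a.ok]
34. n0.cnt = -1  [C.hot * 3 - 73]

"rwwmw"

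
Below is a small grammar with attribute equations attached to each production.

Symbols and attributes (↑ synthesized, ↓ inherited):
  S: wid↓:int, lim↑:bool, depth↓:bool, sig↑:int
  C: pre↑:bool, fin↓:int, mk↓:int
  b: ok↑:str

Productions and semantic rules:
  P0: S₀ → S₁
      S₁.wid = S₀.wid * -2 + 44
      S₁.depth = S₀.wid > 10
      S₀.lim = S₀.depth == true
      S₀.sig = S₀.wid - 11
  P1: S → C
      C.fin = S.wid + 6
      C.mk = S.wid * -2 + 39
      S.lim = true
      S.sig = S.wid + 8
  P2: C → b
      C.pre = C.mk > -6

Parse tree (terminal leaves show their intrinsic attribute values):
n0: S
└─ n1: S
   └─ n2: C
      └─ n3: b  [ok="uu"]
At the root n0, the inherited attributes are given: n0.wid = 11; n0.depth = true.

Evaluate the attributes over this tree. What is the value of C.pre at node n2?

1. n0.wid = 11  [given at root]
2. n0.depth = true  [given at root]
3. n1.wid = 22  [S₀.wid * -2 + 44]
4. n1.depth = true  [S₀.wid > 10]
5. n2.fin = 28  [S.wid + 6]
6. n2.mk = -5  [S.wid * -2 + 39]
7. n3.ok = "uu"  [terminal]
8. n2.pre = true  [C.mk > -6]
9. n1.lim = true  [true]
10. n1.sig = 30  [S.wid + 8]
11. n0.lim = true  [S₀.depth == true]
12. n0.sig = 0  [S₀.wid - 11]

true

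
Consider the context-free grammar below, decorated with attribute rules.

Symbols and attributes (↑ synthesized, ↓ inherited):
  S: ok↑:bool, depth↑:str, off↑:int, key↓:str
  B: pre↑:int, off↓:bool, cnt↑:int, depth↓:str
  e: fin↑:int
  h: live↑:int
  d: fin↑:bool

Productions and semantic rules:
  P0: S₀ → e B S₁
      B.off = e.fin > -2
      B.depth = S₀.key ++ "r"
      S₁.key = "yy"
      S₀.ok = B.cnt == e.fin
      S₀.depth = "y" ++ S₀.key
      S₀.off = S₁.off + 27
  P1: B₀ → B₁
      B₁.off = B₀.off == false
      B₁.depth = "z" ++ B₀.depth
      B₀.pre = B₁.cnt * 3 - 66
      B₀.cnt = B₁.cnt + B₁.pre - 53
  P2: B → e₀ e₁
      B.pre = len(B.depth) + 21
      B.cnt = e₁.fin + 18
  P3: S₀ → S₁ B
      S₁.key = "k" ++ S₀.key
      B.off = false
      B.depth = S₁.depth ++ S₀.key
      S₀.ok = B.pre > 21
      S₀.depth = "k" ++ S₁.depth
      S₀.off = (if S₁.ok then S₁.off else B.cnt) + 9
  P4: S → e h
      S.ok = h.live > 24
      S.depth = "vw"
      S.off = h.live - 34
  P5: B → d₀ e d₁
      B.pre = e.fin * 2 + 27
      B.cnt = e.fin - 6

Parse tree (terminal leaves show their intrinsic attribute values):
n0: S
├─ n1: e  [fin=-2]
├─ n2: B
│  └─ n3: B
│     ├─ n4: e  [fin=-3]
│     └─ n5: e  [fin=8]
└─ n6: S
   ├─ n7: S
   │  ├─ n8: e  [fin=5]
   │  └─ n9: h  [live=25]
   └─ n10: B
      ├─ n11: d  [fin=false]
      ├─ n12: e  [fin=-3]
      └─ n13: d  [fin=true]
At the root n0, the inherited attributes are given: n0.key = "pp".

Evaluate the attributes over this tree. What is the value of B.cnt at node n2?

-2

1. n0.key = "pp"  [given at root]
2. n1.fin = -2  [terminal]
3. n2.off = false  [e.fin > -2]
4. n2.depth = "ppr"  [S₀.key ++ "r"]
5. n3.off = true  [B₀.off == false]
6. n3.depth = "zppr"  ["z" ++ B₀.depth]
7. n4.fin = -3  [terminal]
8. n5.fin = 8  [terminal]
9. n3.pre = 25  [len(B.depth) + 21]
10. n3.cnt = 26  [e₁.fin + 18]
11. n2.pre = 12  [B₁.cnt * 3 - 66]
12. n2.cnt = -2  [B₁.cnt + B₁.pre - 53]
13. n6.key = "yy"  ["yy"]
14. n7.key = "kyy"  ["k" ++ S₀.key]
15. n8.fin = 5  [terminal]
16. n9.live = 25  [terminal]
17. n7.ok = true  [h.live > 24]
18. n7.depth = "vw"  ["vw"]
19. n7.off = -9  [h.live - 34]
20. n10.off = false  [false]
21. n10.depth = "vwyy"  [S₁.depth ++ S₀.key]
22. n11.fin = false  [terminal]
23. n12.fin = -3  [terminal]
24. n13.fin = true  [terminal]
25. n10.pre = 21  [e.fin * 2 + 27]
26. n10.cnt = -9  [e.fin - 6]
27. n6.ok = false  [B.pre > 21]
28. n6.depth = "kvw"  ["k" ++ S₁.depth]
29. n6.off = 0  [(if S₁.ok then S₁.off else B.cnt) + 9]
30. n0.ok = true  [B.cnt == e.fin]
31. n0.depth = "ypp"  ["y" ++ S₀.key]
32. n0.off = 27  [S₁.off + 27]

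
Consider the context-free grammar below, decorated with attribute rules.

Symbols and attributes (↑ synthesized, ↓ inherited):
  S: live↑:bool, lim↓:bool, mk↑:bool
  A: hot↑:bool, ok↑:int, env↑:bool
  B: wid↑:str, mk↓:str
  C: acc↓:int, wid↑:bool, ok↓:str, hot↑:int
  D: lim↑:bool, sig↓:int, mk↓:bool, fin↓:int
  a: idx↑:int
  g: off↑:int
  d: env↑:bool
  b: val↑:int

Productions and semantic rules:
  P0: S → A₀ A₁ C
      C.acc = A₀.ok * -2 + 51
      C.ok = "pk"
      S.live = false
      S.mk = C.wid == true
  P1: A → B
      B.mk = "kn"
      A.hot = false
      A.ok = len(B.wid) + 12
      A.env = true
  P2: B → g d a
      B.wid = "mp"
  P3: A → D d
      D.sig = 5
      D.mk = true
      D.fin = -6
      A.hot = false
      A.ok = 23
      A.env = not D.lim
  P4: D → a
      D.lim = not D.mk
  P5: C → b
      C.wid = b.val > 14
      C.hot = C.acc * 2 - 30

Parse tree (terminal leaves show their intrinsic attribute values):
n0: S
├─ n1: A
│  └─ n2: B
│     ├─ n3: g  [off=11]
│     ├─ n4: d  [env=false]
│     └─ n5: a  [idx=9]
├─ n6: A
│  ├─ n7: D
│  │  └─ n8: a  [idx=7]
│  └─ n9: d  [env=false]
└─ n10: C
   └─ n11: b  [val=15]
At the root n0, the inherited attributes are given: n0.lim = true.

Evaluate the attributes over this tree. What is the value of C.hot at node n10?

16

1. n0.lim = true  [given at root]
2. n2.mk = "kn"  ["kn"]
3. n3.off = 11  [terminal]
4. n4.env = false  [terminal]
5. n5.idx = 9  [terminal]
6. n2.wid = "mp"  ["mp"]
7. n1.hot = false  [false]
8. n1.ok = 14  [len(B.wid) + 12]
9. n1.env = true  [true]
10. n7.sig = 5  [5]
11. n7.mk = true  [true]
12. n7.fin = -6  [-6]
13. n8.idx = 7  [terminal]
14. n7.lim = false  [not D.mk]
15. n9.env = false  [terminal]
16. n6.hot = false  [false]
17. n6.ok = 23  [23]
18. n6.env = true  [not D.lim]
19. n10.acc = 23  [A₀.ok * -2 + 51]
20. n10.ok = "pk"  ["pk"]
21. n11.val = 15  [terminal]
22. n10.wid = true  [b.val > 14]
23. n10.hot = 16  [C.acc * 2 - 30]
24. n0.live = false  [false]
25. n0.mk = true  [C.wid == true]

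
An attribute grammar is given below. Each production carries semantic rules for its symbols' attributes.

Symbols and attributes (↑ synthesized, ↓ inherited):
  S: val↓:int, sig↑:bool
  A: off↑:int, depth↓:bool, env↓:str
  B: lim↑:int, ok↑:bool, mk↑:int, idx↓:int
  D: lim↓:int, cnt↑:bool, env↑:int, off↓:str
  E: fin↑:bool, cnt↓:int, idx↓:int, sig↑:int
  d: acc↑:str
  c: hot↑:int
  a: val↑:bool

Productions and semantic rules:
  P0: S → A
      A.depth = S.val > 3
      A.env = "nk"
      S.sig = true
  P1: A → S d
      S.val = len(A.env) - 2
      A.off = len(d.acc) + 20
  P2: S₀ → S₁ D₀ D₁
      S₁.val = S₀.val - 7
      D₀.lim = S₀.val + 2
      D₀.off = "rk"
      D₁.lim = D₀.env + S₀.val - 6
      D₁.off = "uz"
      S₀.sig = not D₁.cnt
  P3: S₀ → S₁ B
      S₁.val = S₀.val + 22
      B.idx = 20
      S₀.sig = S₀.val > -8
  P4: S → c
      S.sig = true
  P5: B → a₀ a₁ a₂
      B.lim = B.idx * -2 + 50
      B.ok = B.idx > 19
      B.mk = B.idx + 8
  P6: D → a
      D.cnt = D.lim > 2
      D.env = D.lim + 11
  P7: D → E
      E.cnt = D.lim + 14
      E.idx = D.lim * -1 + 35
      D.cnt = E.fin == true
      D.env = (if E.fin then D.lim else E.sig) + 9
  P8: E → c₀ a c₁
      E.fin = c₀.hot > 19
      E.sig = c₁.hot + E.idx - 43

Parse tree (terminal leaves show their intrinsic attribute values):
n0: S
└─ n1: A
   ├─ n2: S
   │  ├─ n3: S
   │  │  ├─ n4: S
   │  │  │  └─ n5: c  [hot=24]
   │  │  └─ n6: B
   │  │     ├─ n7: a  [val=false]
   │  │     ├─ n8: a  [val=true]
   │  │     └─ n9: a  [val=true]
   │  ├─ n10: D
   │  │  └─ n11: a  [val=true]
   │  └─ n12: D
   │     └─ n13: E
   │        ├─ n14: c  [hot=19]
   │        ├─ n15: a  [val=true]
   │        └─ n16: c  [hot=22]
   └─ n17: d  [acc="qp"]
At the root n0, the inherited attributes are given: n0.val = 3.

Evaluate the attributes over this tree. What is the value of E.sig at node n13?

1. n0.val = 3  [given at root]
2. n1.depth = false  [S.val > 3]
3. n1.env = "nk"  ["nk"]
4. n2.val = 0  [len(A.env) - 2]
5. n3.val = -7  [S₀.val - 7]
6. n4.val = 15  [S₀.val + 22]
7. n5.hot = 24  [terminal]
8. n4.sig = true  [true]
9. n6.idx = 20  [20]
10. n7.val = false  [terminal]
11. n8.val = true  [terminal]
12. n9.val = true  [terminal]
13. n6.lim = 10  [B.idx * -2 + 50]
14. n6.ok = true  [B.idx > 19]
15. n6.mk = 28  [B.idx + 8]
16. n3.sig = true  [S₀.val > -8]
17. n10.lim = 2  [S₀.val + 2]
18. n10.off = "rk"  ["rk"]
19. n11.val = true  [terminal]
20. n10.cnt = false  [D.lim > 2]
21. n10.env = 13  [D.lim + 11]
22. n12.lim = 7  [D₀.env + S₀.val - 6]
23. n12.off = "uz"  ["uz"]
24. n13.cnt = 21  [D.lim + 14]
25. n13.idx = 28  [D.lim * -1 + 35]
26. n14.hot = 19  [terminal]
27. n15.val = true  [terminal]
28. n16.hot = 22  [terminal]
29. n13.fin = false  [c₀.hot > 19]
30. n13.sig = 7  [c₁.hot + E.idx - 43]
31. n12.cnt = false  [E.fin == true]
32. n12.env = 16  [(if E.fin then D.lim else E.sig) + 9]
33. n2.sig = true  [not D₁.cnt]
34. n17.acc = "qp"  [terminal]
35. n1.off = 22  [len(d.acc) + 20]
36. n0.sig = true  [true]

7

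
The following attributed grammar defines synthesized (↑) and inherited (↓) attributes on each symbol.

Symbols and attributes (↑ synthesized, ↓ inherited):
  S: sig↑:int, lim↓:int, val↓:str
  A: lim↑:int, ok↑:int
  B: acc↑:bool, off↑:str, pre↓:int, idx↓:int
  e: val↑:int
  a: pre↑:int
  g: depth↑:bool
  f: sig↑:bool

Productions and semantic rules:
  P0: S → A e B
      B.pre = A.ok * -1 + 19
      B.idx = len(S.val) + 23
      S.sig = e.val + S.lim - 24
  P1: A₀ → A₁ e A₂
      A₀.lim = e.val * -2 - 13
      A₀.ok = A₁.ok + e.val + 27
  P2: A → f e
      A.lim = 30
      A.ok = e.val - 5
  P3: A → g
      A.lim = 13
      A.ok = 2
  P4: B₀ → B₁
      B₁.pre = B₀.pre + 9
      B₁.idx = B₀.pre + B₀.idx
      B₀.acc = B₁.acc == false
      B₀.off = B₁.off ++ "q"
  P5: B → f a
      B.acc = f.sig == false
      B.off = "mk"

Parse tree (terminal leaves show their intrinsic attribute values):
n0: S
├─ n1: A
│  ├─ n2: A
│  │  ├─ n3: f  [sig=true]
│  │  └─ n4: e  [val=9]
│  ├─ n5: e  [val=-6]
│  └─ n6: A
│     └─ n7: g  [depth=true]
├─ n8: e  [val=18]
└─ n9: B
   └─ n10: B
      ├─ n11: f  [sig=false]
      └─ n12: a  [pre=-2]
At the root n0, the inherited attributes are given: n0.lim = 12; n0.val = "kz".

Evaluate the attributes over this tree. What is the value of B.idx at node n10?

19

1. n0.lim = 12  [given at root]
2. n0.val = "kz"  [given at root]
3. n3.sig = true  [terminal]
4. n4.val = 9  [terminal]
5. n2.lim = 30  [30]
6. n2.ok = 4  [e.val - 5]
7. n5.val = -6  [terminal]
8. n7.depth = true  [terminal]
9. n6.lim = 13  [13]
10. n6.ok = 2  [2]
11. n1.lim = -1  [e.val * -2 - 13]
12. n1.ok = 25  [A₁.ok + e.val + 27]
13. n8.val = 18  [terminal]
14. n9.pre = -6  [A.ok * -1 + 19]
15. n9.idx = 25  [len(S.val) + 23]
16. n10.pre = 3  [B₀.pre + 9]
17. n10.idx = 19  [B₀.pre + B₀.idx]
18. n11.sig = false  [terminal]
19. n12.pre = -2  [terminal]
20. n10.acc = true  [f.sig == false]
21. n10.off = "mk"  ["mk"]
22. n9.acc = false  [B₁.acc == false]
23. n9.off = "mkq"  [B₁.off ++ "q"]
24. n0.sig = 6  [e.val + S.lim - 24]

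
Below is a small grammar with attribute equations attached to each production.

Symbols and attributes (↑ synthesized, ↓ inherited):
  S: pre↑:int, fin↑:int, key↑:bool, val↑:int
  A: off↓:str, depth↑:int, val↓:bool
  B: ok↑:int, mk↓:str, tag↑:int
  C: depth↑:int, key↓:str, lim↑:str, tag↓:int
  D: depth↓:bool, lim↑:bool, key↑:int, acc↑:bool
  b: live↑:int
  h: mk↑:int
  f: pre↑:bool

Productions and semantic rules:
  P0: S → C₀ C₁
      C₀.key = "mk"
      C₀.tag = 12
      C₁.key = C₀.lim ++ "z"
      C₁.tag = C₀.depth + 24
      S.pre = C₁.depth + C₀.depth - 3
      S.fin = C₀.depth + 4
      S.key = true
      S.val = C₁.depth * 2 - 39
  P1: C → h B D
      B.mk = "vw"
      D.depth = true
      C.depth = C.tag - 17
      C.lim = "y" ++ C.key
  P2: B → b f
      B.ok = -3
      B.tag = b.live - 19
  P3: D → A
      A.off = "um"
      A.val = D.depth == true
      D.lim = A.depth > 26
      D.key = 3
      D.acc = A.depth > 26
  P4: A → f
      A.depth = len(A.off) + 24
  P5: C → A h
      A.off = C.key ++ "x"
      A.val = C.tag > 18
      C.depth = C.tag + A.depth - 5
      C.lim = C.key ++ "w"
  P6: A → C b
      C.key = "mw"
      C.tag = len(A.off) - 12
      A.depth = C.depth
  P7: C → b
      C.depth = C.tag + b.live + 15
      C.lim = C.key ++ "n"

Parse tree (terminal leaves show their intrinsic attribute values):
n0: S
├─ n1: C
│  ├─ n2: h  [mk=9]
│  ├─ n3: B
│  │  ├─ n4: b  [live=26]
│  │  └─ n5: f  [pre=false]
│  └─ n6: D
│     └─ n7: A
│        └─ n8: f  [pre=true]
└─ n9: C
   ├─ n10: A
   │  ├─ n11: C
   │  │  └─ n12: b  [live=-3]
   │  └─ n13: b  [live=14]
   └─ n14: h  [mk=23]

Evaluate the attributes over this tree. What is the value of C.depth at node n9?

1. n1.key = "mk"  ["mk"]
2. n1.tag = 12  [12]
3. n2.mk = 9  [terminal]
4. n3.mk = "vw"  ["vw"]
5. n4.live = 26  [terminal]
6. n5.pre = false  [terminal]
7. n3.ok = -3  [-3]
8. n3.tag = 7  [b.live - 19]
9. n6.depth = true  [true]
10. n7.off = "um"  ["um"]
11. n7.val = true  [D.depth == true]
12. n8.pre = true  [terminal]
13. n7.depth = 26  [len(A.off) + 24]
14. n6.lim = false  [A.depth > 26]
15. n6.key = 3  [3]
16. n6.acc = false  [A.depth > 26]
17. n1.depth = -5  [C.tag - 17]
18. n1.lim = "ymk"  ["y" ++ C.key]
19. n9.key = "ymkz"  [C₀.lim ++ "z"]
20. n9.tag = 19  [C₀.depth + 24]
21. n10.off = "ymkzx"  [C.key ++ "x"]
22. n10.val = true  [C.tag > 18]
23. n11.key = "mw"  ["mw"]
24. n11.tag = -7  [len(A.off) - 12]
25. n12.live = -3  [terminal]
26. n11.depth = 5  [C.tag + b.live + 15]
27. n11.lim = "mwn"  [C.key ++ "n"]
28. n13.live = 14  [terminal]
29. n10.depth = 5  [C.depth]
30. n14.mk = 23  [terminal]
31. n9.depth = 19  [C.tag + A.depth - 5]
32. n9.lim = "ymkzw"  [C.key ++ "w"]
33. n0.pre = 11  [C₁.depth + C₀.depth - 3]
34. n0.fin = -1  [C₀.depth + 4]
35. n0.key = true  [true]
36. n0.val = -1  [C₁.depth * 2 - 39]

19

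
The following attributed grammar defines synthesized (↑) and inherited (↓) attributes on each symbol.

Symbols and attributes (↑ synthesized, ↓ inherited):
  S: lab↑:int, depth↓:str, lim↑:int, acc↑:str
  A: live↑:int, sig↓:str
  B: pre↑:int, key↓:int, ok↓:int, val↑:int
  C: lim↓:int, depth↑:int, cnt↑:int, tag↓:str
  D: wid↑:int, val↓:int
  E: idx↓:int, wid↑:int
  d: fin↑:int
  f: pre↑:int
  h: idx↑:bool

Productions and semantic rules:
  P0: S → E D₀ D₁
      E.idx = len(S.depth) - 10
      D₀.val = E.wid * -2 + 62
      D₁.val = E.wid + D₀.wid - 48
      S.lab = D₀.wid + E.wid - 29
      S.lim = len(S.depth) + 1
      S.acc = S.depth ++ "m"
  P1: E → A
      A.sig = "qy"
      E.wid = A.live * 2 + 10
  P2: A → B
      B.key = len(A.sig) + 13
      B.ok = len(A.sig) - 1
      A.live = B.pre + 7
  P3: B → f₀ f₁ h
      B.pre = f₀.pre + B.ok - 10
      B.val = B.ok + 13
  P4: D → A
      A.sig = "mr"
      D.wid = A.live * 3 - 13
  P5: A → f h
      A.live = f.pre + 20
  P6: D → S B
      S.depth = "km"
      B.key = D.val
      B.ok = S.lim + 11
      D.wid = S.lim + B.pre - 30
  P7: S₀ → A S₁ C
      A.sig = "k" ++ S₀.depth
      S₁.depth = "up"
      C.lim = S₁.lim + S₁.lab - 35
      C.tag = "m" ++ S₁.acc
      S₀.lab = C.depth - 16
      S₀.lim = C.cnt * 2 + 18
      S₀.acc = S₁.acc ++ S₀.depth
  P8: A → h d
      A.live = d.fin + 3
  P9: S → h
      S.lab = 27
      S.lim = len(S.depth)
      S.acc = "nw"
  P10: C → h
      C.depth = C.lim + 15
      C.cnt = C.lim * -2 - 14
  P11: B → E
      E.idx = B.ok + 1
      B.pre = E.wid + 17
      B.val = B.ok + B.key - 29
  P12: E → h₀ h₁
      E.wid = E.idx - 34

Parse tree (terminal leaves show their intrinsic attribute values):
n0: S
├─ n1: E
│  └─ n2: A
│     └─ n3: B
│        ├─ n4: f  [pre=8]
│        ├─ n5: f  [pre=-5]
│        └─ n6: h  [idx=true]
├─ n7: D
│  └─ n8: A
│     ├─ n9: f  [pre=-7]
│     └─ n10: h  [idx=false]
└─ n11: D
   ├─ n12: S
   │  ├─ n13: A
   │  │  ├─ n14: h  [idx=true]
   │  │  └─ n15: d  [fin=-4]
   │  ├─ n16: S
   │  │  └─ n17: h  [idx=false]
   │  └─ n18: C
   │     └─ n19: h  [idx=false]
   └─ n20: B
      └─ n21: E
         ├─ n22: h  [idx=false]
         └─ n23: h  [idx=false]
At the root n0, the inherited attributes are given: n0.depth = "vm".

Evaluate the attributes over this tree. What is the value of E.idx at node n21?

26

1. n0.depth = "vm"  [given at root]
2. n1.idx = -8  [len(S.depth) - 10]
3. n2.sig = "qy"  ["qy"]
4. n3.key = 15  [len(A.sig) + 13]
5. n3.ok = 1  [len(A.sig) - 1]
6. n4.pre = 8  [terminal]
7. n5.pre = -5  [terminal]
8. n6.idx = true  [terminal]
9. n3.pre = -1  [f₀.pre + B.ok - 10]
10. n3.val = 14  [B.ok + 13]
11. n2.live = 6  [B.pre + 7]
12. n1.wid = 22  [A.live * 2 + 10]
13. n7.val = 18  [E.wid * -2 + 62]
14. n8.sig = "mr"  ["mr"]
15. n9.pre = -7  [terminal]
16. n10.idx = false  [terminal]
17. n8.live = 13  [f.pre + 20]
18. n7.wid = 26  [A.live * 3 - 13]
19. n11.val = 0  [E.wid + D₀.wid - 48]
20. n12.depth = "km"  ["km"]
21. n13.sig = "kkm"  ["k" ++ S₀.depth]
22. n14.idx = true  [terminal]
23. n15.fin = -4  [terminal]
24. n13.live = -1  [d.fin + 3]
25. n16.depth = "up"  ["up"]
26. n17.idx = false  [terminal]
27. n16.lab = 27  [27]
28. n16.lim = 2  [len(S.depth)]
29. n16.acc = "nw"  ["nw"]
30. n18.lim = -6  [S₁.lim + S₁.lab - 35]
31. n18.tag = "mnw"  ["m" ++ S₁.acc]
32. n19.idx = false  [terminal]
33. n18.depth = 9  [C.lim + 15]
34. n18.cnt = -2  [C.lim * -2 - 14]
35. n12.lab = -7  [C.depth - 16]
36. n12.lim = 14  [C.cnt * 2 + 18]
37. n12.acc = "nwkm"  [S₁.acc ++ S₀.depth]
38. n20.key = 0  [D.val]
39. n20.ok = 25  [S.lim + 11]
40. n21.idx = 26  [B.ok + 1]
41. n22.idx = false  [terminal]
42. n23.idx = false  [terminal]
43. n21.wid = -8  [E.idx - 34]
44. n20.pre = 9  [E.wid + 17]
45. n20.val = -4  [B.ok + B.key - 29]
46. n11.wid = -7  [S.lim + B.pre - 30]
47. n0.lab = 19  [D₀.wid + E.wid - 29]
48. n0.lim = 3  [len(S.depth) + 1]
49. n0.acc = "vmm"  [S.depth ++ "m"]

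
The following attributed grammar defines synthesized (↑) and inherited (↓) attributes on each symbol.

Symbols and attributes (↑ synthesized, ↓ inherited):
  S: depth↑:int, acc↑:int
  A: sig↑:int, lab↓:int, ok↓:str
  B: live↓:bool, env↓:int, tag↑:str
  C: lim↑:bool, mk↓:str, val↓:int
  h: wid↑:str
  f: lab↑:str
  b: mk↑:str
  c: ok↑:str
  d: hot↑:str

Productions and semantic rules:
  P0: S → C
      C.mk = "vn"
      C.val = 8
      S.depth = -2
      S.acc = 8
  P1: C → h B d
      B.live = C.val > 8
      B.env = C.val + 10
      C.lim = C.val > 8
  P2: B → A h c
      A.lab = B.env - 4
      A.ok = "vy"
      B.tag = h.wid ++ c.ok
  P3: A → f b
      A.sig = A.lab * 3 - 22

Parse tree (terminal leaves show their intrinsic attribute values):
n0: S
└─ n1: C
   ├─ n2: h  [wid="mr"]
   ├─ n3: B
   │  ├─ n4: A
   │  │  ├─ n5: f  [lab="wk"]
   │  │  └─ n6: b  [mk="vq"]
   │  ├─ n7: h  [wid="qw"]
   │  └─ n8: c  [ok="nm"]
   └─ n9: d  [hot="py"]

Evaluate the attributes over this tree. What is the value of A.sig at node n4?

20

1. n1.mk = "vn"  ["vn"]
2. n1.val = 8  [8]
3. n2.wid = "mr"  [terminal]
4. n3.live = false  [C.val > 8]
5. n3.env = 18  [C.val + 10]
6. n4.lab = 14  [B.env - 4]
7. n4.ok = "vy"  ["vy"]
8. n5.lab = "wk"  [terminal]
9. n6.mk = "vq"  [terminal]
10. n4.sig = 20  [A.lab * 3 - 22]
11. n7.wid = "qw"  [terminal]
12. n8.ok = "nm"  [terminal]
13. n3.tag = "qwnm"  [h.wid ++ c.ok]
14. n9.hot = "py"  [terminal]
15. n1.lim = false  [C.val > 8]
16. n0.depth = -2  [-2]
17. n0.acc = 8  [8]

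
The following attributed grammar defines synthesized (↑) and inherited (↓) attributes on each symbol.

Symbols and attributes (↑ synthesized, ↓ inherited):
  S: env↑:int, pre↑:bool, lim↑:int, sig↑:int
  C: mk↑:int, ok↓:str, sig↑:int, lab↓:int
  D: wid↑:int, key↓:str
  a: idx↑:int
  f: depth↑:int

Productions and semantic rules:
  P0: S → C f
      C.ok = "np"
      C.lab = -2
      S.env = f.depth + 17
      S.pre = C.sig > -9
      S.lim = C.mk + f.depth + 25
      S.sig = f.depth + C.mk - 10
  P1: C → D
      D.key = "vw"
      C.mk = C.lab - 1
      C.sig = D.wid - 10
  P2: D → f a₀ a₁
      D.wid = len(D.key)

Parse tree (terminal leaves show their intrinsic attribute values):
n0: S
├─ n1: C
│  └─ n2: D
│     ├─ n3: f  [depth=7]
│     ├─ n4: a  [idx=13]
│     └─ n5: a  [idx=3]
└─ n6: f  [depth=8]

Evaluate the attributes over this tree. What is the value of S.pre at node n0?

1. n1.ok = "np"  ["np"]
2. n1.lab = -2  [-2]
3. n2.key = "vw"  ["vw"]
4. n3.depth = 7  [terminal]
5. n4.idx = 13  [terminal]
6. n5.idx = 3  [terminal]
7. n2.wid = 2  [len(D.key)]
8. n1.mk = -3  [C.lab - 1]
9. n1.sig = -8  [D.wid - 10]
10. n6.depth = 8  [terminal]
11. n0.env = 25  [f.depth + 17]
12. n0.pre = true  [C.sig > -9]
13. n0.lim = 30  [C.mk + f.depth + 25]
14. n0.sig = -5  [f.depth + C.mk - 10]

true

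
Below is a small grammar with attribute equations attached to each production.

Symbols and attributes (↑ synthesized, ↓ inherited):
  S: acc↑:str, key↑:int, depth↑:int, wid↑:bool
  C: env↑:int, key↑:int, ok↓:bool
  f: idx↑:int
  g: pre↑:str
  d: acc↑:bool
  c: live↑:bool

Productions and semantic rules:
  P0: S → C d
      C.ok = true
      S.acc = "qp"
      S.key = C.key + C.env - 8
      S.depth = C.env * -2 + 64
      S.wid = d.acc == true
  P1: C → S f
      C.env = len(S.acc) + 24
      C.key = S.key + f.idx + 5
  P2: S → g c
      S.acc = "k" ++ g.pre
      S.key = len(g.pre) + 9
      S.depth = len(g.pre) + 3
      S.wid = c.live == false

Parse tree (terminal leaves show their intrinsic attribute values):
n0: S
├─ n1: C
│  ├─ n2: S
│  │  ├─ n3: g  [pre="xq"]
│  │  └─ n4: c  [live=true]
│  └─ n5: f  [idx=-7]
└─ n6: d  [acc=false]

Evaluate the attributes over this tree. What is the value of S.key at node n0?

1. n1.ok = true  [true]
2. n3.pre = "xq"  [terminal]
3. n4.live = true  [terminal]
4. n2.acc = "kxq"  ["k" ++ g.pre]
5. n2.key = 11  [len(g.pre) + 9]
6. n2.depth = 5  [len(g.pre) + 3]
7. n2.wid = false  [c.live == false]
8. n5.idx = -7  [terminal]
9. n1.env = 27  [len(S.acc) + 24]
10. n1.key = 9  [S.key + f.idx + 5]
11. n6.acc = false  [terminal]
12. n0.acc = "qp"  ["qp"]
13. n0.key = 28  [C.key + C.env - 8]
14. n0.depth = 10  [C.env * -2 + 64]
15. n0.wid = false  [d.acc == true]

28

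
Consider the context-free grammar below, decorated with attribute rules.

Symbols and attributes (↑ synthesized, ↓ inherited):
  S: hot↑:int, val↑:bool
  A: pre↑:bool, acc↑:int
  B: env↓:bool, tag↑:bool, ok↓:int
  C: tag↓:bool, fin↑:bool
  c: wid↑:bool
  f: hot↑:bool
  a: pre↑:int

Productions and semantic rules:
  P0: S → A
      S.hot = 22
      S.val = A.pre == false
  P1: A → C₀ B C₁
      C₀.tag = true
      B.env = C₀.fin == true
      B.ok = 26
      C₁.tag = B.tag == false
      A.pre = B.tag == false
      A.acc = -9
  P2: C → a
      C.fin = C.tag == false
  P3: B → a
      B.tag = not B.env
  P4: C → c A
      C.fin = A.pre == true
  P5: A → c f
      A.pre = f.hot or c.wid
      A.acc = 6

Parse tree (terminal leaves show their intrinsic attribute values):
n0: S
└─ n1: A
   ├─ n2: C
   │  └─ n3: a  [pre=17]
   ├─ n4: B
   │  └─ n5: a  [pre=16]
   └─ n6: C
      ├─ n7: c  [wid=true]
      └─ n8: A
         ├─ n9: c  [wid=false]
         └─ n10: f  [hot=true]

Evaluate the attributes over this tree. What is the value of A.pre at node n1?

false

1. n2.tag = true  [true]
2. n3.pre = 17  [terminal]
3. n2.fin = false  [C.tag == false]
4. n4.env = false  [C₀.fin == true]
5. n4.ok = 26  [26]
6. n5.pre = 16  [terminal]
7. n4.tag = true  [not B.env]
8. n6.tag = false  [B.tag == false]
9. n7.wid = true  [terminal]
10. n9.wid = false  [terminal]
11. n10.hot = true  [terminal]
12. n8.pre = true  [f.hot or c.wid]
13. n8.acc = 6  [6]
14. n6.fin = true  [A.pre == true]
15. n1.pre = false  [B.tag == false]
16. n1.acc = -9  [-9]
17. n0.hot = 22  [22]
18. n0.val = true  [A.pre == false]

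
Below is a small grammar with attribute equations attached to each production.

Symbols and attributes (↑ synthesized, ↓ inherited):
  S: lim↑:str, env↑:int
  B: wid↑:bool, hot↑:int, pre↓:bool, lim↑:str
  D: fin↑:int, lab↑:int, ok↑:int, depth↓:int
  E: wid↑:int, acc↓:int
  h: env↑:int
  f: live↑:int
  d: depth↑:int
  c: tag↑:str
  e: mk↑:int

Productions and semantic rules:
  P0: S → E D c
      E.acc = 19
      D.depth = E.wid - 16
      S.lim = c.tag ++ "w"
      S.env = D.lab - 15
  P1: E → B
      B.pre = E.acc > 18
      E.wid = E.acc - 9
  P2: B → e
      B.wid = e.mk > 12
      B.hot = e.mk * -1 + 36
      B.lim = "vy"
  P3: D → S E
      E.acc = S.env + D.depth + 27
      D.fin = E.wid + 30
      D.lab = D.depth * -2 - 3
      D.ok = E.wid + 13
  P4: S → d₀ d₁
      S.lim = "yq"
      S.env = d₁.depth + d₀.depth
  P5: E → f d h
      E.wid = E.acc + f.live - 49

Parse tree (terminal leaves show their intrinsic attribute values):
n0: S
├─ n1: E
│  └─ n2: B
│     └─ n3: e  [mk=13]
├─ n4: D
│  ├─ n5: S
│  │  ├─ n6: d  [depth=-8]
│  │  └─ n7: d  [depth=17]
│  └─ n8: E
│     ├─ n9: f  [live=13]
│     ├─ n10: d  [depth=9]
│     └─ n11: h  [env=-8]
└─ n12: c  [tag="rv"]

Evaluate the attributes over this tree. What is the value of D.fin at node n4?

24

1. n1.acc = 19  [19]
2. n2.pre = true  [E.acc > 18]
3. n3.mk = 13  [terminal]
4. n2.wid = true  [e.mk > 12]
5. n2.hot = 23  [e.mk * -1 + 36]
6. n2.lim = "vy"  ["vy"]
7. n1.wid = 10  [E.acc - 9]
8. n4.depth = -6  [E.wid - 16]
9. n6.depth = -8  [terminal]
10. n7.depth = 17  [terminal]
11. n5.lim = "yq"  ["yq"]
12. n5.env = 9  [d₁.depth + d₀.depth]
13. n8.acc = 30  [S.env + D.depth + 27]
14. n9.live = 13  [terminal]
15. n10.depth = 9  [terminal]
16. n11.env = -8  [terminal]
17. n8.wid = -6  [E.acc + f.live - 49]
18. n4.fin = 24  [E.wid + 30]
19. n4.lab = 9  [D.depth * -2 - 3]
20. n4.ok = 7  [E.wid + 13]
21. n12.tag = "rv"  [terminal]
22. n0.lim = "rvw"  [c.tag ++ "w"]
23. n0.env = -6  [D.lab - 15]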